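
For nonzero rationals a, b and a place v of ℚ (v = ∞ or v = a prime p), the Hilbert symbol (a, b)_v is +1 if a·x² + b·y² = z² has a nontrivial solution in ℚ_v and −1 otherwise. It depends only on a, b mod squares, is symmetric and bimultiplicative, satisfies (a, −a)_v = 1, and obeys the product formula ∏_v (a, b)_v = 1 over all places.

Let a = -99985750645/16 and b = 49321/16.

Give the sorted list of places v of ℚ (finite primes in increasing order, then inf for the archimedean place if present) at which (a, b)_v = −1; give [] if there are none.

Mod squares: a ≡ -104043445, b ≡ 49321. Check v ∈ {∞, 2, 5, 11, 29, 31, 37, 41, 43}.
v=37: a=37^1·(≡6), b=37^1·(≡7) mod 37; (6|37)=-1, (7|37)=+1; (−1)^{1·1·18}·(-1)^1·(+1)^1 = -1.
v=41: a=41^1·(≡5), b=41^0·(≡5) mod 41; (5|41)=+1, (5|41)=+1; (−1)^{1·0·20}·(+1)^0·(+1)^1 = +1.
v=11: a=11^1·(≡5), b=11^0·(≡6) mod 11; (5|11)=+1, (6|11)=-1; (−1)^{1·0·5}·(+1)^0·(-1)^1 = -1.
v=43: a=43^1·(≡41), b=43^1·(≡26) mod 43; (41|43)=+1, (26|43)=-1; (−1)^{1·1·21}·(+1)^1·(-1)^1 = +1.
v=29: a=29^1·(≡22), b=29^0·(≡14) mod 29; (22|29)=+1, (14|29)=-1; (−1)^{1·0·14}·(+1)^0·(-1)^1 = -1.
v=∞: -104043445 < 0 and 49321 > 0  ⇒  (a,b)_∞ = +1.
v=5: a=5^1·(≡1), b=5^0·(≡1) mod 5; (1|5)=+1, (1|5)=+1; (−1)^{1·0·2}·(+1)^0·(+1)^1 = +1.
v=2: v_2(a)=-4, v_2(b)=-4; units ≡ 3, 1 (mod 8); ε·ε+αω+βω = 1·0+-4·0+-4·1 ≡ 0  ⇒  (a,b)_2 = +1.
v=31: a=31^2·(≡21), b=31^1·(≡20) mod 31; (21|31)=-1, (20|31)=+1; (−1)^{2·1·15}·(-1)^1·(+1)^2 = -1.
|Ram(-104043445, 49321)| = 4, even; anisotropic at {11, 29, 31, 37}.

[11, 29, 31, 37]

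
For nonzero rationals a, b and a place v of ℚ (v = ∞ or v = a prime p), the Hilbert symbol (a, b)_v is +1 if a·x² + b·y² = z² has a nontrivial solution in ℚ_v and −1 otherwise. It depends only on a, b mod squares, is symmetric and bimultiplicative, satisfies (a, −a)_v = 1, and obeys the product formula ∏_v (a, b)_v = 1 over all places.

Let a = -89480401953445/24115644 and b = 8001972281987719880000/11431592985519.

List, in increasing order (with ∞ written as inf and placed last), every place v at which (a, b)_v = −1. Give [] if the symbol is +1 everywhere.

(a, b) ≡ (-5121355, 27683) mod (ℚ^×)²; places V = {2, 3, 5, 7, 13, 17, 19, 29, 31, 37, 47, ∞}.
(a,b)_3: α=-4, u≡2; β=-12, v≡2 (mod 3); (2|3)=-1, (2|3)=-1; sign (−1)^0·-1^-12·-1^-4 = +1.
(a,b)_37: α=5, u≡23; β=4, v≡9 (mod 37); (23|37)=-1, (9|37)=+1; sign (−1)^0·-1^4·+1^5 = +1.
(a,b)_31: α=-1, u≡5; β=-1, v≡10 (mod 31); (5|31)=+1, (10|31)=+1; sign (−1)^1·+1^-1·+1^-1 = -1.
(a,b)_2: α=-2, β=6; u≡5, v≡3 (mod 8); ε(u)ε(v)=0·1, αω(v)=-2·1, βω(u)=6·1; sum ≡ 0  ⇒  +1.
(a,b)_13: α=0, u≡8; β=2, v≡2 (mod 13); (8|13)=-1, (2|13)=-1; sign (−1)^0·-1^2·-1^0 = +1.
(a,b)_5: α=1, u≡4; β=4, v≡2 (mod 5); (4|5)=+1, (2|5)=-1; sign (−1)^0·+1^4·-1^1 = -1.
(a,b)_47: α=1, u≡2; β=1, v≡6 (mod 47); (2|47)=+1, (6|47)=+1; sign (−1)^1·+1^1·+1^1 = -1.
(a,b)_19: α=1, u≡13; β=1, v≡3 (mod 19); (13|19)=-1, (3|19)=-1; sign (−1)^1·-1^1·-1^1 = -1.
(a,b)_17: α=2, u≡6; β=-2, v≡14 (mod 17); (6|17)=-1, (14|17)=-1; sign (−1)^0·-1^-2·-1^2 = +1.
(a,b)_7: α=-4, u≡6; β=-4, v≡5 (mod 7); (6|7)=-1, (5|7)=-1; sign (−1)^0·-1^-4·-1^-4 = +1.
(a,b)_29: α=0, u≡28; β=4, v≡18 (mod 29); (28|29)=+1, (18|29)=-1; sign (−1)^0·+1^4·-1^0 = +1.
(a,b)_∞: sgn(-5121355)=−, sgn(27683)=+, so +1.
|Ram(-5121355, 27683)| = 4, even; anisotropic at {5, 19, 31, 47}.

[5, 19, 31, 47]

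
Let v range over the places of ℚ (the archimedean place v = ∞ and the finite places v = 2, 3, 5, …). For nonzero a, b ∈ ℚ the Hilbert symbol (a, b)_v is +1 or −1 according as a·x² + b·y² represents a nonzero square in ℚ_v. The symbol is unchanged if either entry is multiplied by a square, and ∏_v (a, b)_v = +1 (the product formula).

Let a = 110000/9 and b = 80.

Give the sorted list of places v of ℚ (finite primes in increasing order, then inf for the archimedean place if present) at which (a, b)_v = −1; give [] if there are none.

[]

Mod squares: a ≡ 11, b ≡ 5. Check v ∈ {∞, 2, 3, 5, 11}.
v=11: a=11^1·(≡5), b=11^0·(≡3) mod 11; (5|11)=+1, (3|11)=+1; (−1)^{1·0·5}·(+1)^0·(+1)^1 = +1.
v=∞: 11 > 0 and 5 > 0  ⇒  (a,b)_∞ = +1.
v=2: v_2(a)=4, v_2(b)=4; units ≡ 3, 5 (mod 8); ε·ε+αω+βω = 1·0+4·1+4·1 ≡ 0  ⇒  (a,b)_2 = +1.
v=3: a=3^-2·(≡2), b=3^0·(≡2) mod 3; (2|3)=-1, (2|3)=-1; (−1)^{-2·0·1}·(-1)^0·(-1)^-2 = +1.
v=5: a=5^4·(≡4), b=5^1·(≡1) mod 5; (4|5)=+1, (1|5)=+1; (−1)^{4·1·2}·(+1)^1·(+1)^4 = +1.
Every local symbol is +1, so the conic 11·x² + 5·y² = z² has ℚ_v-points for all v and hence a ℚ-point; (a, b / ℚ) ≅ M_2(ℚ).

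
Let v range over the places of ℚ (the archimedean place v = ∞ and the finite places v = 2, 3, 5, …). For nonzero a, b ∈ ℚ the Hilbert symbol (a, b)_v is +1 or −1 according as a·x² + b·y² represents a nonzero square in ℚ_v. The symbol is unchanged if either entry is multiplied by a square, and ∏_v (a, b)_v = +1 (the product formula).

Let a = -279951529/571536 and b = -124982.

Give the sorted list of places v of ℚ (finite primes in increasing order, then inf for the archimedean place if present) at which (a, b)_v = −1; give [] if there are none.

[13, 19, 29, inf]

(a, b) ≡ (-6409, -124982) mod (ℚ^×)²; places V = {2, 3, 7, 11, 13, 17, 19, 23, 29, ∞}.
(a,b)_23: α=0, u≡1; β=1, v≡17 (mod 23); (1|23)=+1, (17|23)=-1; sign (−1)^0·+1^1·-1^0 = +1.
(a,b)_2: α=-4, β=1; u≡7, v≡5 (mod 8); ε(u)ε(v)=1·0, αω(v)=-4·1, βω(u)=1·0; sum ≡ 0  ⇒  +1.
(a,b)_29: α=1, u≡12; β=0, v≡8 (mod 29); (12|29)=-1, (8|29)=-1; sign (−1)^0·-1^0·-1^1 = -1.
(a,b)_17: α=1, u≡6; β=0, v≡2 (mod 17); (6|17)=-1, (2|17)=+1; sign (−1)^0·-1^0·+1^1 = +1.
(a,b)_3: α=-6, u≡2; β=0, v≡1 (mod 3); (2|3)=-1, (1|3)=+1; sign (−1)^0·-1^0·+1^-6 = +1.
(a,b)_19: α=2, u≡14; β=1, v≡15 (mod 19); (14|19)=-1, (15|19)=-1; sign (−1)^0·-1^1·-1^2 = -1.
(a,b)_13: α=1, u≡10; β=1, v≡6 (mod 13); (10|13)=+1, (6|13)=-1; sign (−1)^0·+1^1·-1^1 = -1.
(a,b)_∞: sgn(-6409)=−, sgn(-124982)=−, so -1.
(a,b)_11: α=2, u≡4; β=1, v≡1 (mod 11); (4|11)=+1, (1|11)=+1; sign (−1)^0·+1^1·+1^2 = +1.
(a,b)_7: α=-2, u≡5; β=0, v≡3 (mod 7); (5|7)=-1, (3|7)=-1; sign (−1)^0·-1^0·-1^-2 = +1.
|Ram(-6409, -124982)| = 4, even; anisotropic at {13, 19, 29, ∞}.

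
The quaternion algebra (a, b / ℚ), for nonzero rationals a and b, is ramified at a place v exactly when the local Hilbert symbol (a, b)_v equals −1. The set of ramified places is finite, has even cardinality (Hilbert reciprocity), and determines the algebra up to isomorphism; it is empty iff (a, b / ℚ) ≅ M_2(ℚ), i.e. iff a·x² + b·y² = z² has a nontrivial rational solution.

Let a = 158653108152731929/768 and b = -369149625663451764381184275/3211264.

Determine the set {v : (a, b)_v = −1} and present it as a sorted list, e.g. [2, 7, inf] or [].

(a, b) ≡ (3, -2649531) mod (ℚ^×)²; places V = {2, 3, 5, 7, 11, 19, 23, 41, 43, 47, ∞}.
(a,b)_5: α=0, u≡3; β=2, v≡1 (mod 5); (3|5)=-1, (1|5)=+1; sign (−1)^0·-1^2·+1^0 = +1.
(a,b)_3: α=-1, u≡1; β=11, v≡2 (mod 3); (1|3)=+1, (2|3)=-1; sign (−1)^1·+1^11·-1^-1 = +1.
(a,b)_7: α=0, u≡6; β=-2, v≡1 (mod 7); (6|7)=-1, (1|7)=+1; sign (−1)^0·-1^-2·+1^0 = +1.
(a,b)_11: α=2, u≡4; β=2, v≡6 (mod 11); (4|11)=+1, (6|11)=-1; sign (−1)^0·+1^2·-1^2 = +1.
(a,b)_19: α=2, u≡18; β=3, v≡7 (mod 19); (18|19)=-1, (7|19)=+1; sign (−1)^0·-1^3·+1^2 = -1.
(a,b)_43: α=2, u≡39; β=3, v≡39 (mod 43); (39|43)=-1, (39|43)=-1; sign (−1)^0·-1^3·-1^2 = -1.
(a,b)_41: α=2, u≡29; β=0, v≡15 (mod 41); (29|41)=-1, (15|41)=-1; sign (−1)^0·-1^0·-1^2 = +1.
(a,b)_47: α=2, u≡21; β=3, v≡14 (mod 47); (21|47)=+1, (14|47)=+1; sign (−1)^0·+1^3·+1^2 = +1.
(a,b)_∞: sgn(3)=+, sgn(-2649531)=−, so +1.
(a,b)_2: α=-8, β=-16; u≡3, v≡5 (mod 8); ε(u)ε(v)=1·0, αω(v)=-8·1, βω(u)=-16·1; sum ≡ 0  ⇒  +1.
(a,b)_23: α=2, u≡8; β=3, v≡14 (mod 23); (8|23)=+1, (14|23)=-1; sign (−1)^0·+1^3·-1^2 = +1.
Ram(3, -2649531) = {19, 43}; no ℚ_19-point on the conic.

[19, 43]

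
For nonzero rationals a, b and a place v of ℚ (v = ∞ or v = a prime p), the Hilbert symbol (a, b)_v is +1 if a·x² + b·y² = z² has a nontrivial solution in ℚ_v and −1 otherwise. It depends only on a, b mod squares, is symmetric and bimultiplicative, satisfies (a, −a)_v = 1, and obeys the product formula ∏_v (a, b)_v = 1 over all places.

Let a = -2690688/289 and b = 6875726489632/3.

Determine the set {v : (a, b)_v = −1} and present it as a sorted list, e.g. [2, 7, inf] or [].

(a, b) ≡ (-858, 6006) mod (ℚ^×)²; places V = {2, 3, 7, 11, 13, 17, 23, ∞}.
(a,b)_3: α=1, u≡2; β=-1, v≡1 (mod 3); (2|3)=-1, (1|3)=+1; sign (−1)^1·-1^-1·+1^1 = +1.
(a,b)_7: α=2, u≡5; β=5, v≡2 (mod 7); (5|7)=-1, (2|7)=+1; sign (−1)^0·-1^5·+1^2 = -1.
(a,b)_13: α=1, u≡12; β=3, v≡7 (mod 13); (12|13)=+1, (7|13)=-1; sign (−1)^0·+1^3·-1^1 = -1.
(a,b)_∞: sgn(-858)=−, sgn(6006)=+, so +1.
(a,b)_23: α=0, u≡1; β=2, v≡16 (mod 23); (1|23)=+1, (16|23)=+1; sign (−1)^0·+1^2·+1^0 = +1.
(a,b)_11: α=1, u≡7; β=1, v≡10 (mod 11); (7|11)=-1, (10|11)=-1; sign (−1)^1·-1^1·-1^1 = -1.
(a,b)_2: α=7, β=5; u≡3, v≡3 (mod 8); ε(u)ε(v)=1·1, αω(v)=7·1, βω(u)=5·1; sum ≡ 1  ⇒  -1.
(a,b)_17: α=-2, u≡4; β=0, v≡12 (mod 17); (4|17)=+1, (12|17)=-1; sign (−1)^0·+1^0·-1^-2 = +1.
Ram(-858, 6006) = {2, 7, 11, 13}; no ℚ_2-point on the conic.

[2, 7, 11, 13]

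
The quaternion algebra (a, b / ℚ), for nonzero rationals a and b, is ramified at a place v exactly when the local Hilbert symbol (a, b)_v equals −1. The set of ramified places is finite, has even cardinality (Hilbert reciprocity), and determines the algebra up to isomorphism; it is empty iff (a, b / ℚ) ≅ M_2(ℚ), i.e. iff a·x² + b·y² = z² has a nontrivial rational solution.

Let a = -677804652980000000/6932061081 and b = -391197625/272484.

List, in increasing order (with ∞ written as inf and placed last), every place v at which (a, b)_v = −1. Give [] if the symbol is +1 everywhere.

(a, b) ≡ (-5, -1105) mod (ℚ^×)²; places V = {2, 3, 5, 7, 11, 13, 17, 29, ∞}.
(a,b)_13: α=2, u≡7; β=1, v≡7 (mod 13); (7|13)=-1, (7|13)=-1; sign (−1)^0·-1^1·-1^2 = -1.
(a,b)_29: α=-4, u≡5; β=-2, v≡10 (mod 29); (5|29)=+1, (10|29)=-1; sign (−1)^0·+1^-2·-1^-4 = +1.
(a,b)_11: α=-2, u≡7; β=0, v≡2 (mod 11); (7|11)=-1, (2|11)=-1; sign (−1)^0·-1^0·-1^-2 = +1.
(a,b)_∞: sgn(-5)=−, sgn(-1105)=−, so -1.
(a,b)_7: α=4, u≡4; β=2, v≡4 (mod 7); (4|7)=+1, (4|7)=+1; sign (−1)^0·+1^2·+1^4 = +1.
(a,b)_17: α=4, u≡14; β=3, v≡11 (mod 17); (14|17)=-1, (11|17)=-1; sign (−1)^0·-1^3·-1^4 = -1.
(a,b)_2: α=8, β=-2; u≡3, v≡7 (mod 8); ε(u)ε(v)=1·1, αω(v)=8·0, βω(u)=-2·1; sum ≡ 1  ⇒  -1.
(a,b)_5: α=7, u≡1; β=3, v≡1 (mod 5); (1|5)=+1, (1|5)=+1; sign (−1)^0·+1^3·+1^7 = +1.
(a,b)_3: α=-4, u≡1; β=-4, v≡2 (mod 3); (1|3)=+1, (2|3)=-1; sign (−1)^0·+1^-4·-1^-4 = +1.
Ram(-5, -1105) = {2, 13, 17, ∞}; no ℚ_2-point on the conic.

[2, 13, 17, inf]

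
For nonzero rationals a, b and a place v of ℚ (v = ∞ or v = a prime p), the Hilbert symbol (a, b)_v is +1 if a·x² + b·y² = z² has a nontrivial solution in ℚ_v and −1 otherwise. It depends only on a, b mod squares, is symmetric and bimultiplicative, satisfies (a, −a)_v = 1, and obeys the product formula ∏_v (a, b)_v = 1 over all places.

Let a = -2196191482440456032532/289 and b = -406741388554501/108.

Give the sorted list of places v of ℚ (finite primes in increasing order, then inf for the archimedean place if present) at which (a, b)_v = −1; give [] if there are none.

[3, 29, 37, 41, 43, inf]

(a, b) ≡ (-4652557, -4295217927) mod (ℚ^×)²; places V = {2, 3, 7, 11, 13, 17, 29, 31, 37, 41, 43, ∞}.
(a,b)_17: α=-2, u≡12; β=0, v≡15 (mod 17); (12|17)=-1, (15|17)=+1; sign (−1)^0·-1^0·+1^-2 = +1.
(a,b)_29: α=1, u≡13; β=1, v≡12 (mod 29); (13|29)=+1, (12|29)=-1; sign (−1)^0·+1^1·-1^1 = -1.
(a,b)_41: α=3, u≡30; β=2, v≡13 (mod 41); (30|41)=-1, (13|41)=-1; sign (−1)^0·-1^2·-1^3 = -1.
(a,b)_∞: sgn(-4652557)=−, sgn(-4295217927)=−, so -1.
(a,b)_37: α=2, u≡31; β=1, v≡21 (mod 37); (31|37)=-1, (21|37)=+1; sign (−1)^0·-1^1·+1^2 = -1.
(a,b)_3: α=2, u≡2; β=-3, v≡2 (mod 3); (2|3)=-1, (2|3)=-1; sign (−1)^0·-1^-3·-1^2 = -1.
(a,b)_11: α=2, u≡5; β=1, v≡10 (mod 11); (5|11)=+1, (10|11)=-1; sign (−1)^0·+1^1·-1^2 = +1.
(a,b)_13: α=1, u≡3; β=3, v≡10 (mod 13); (3|13)=+1, (10|13)=+1; sign (−1)^0·+1^3·+1^1 = +1.
(a,b)_43: α=1, u≡27; β=1, v≡32 (mod 43); (27|43)=-1, (32|43)=-1; sign (−1)^1·-1^1·-1^1 = -1.
(a,b)_2: α=2, β=-2; u≡3, v≡1 (mod 8); ε(u)ε(v)=1·0, αω(v)=2·0, βω(u)=-2·1; sum ≡ 0  ⇒  +1.
(a,b)_31: α=2, u≡8; β=1, v≡29 (mod 31); (8|31)=+1, (29|31)=-1; sign (−1)^0·+1^1·-1^2 = +1.
(a,b)_7: α=3, u≡6; β=1, v≡1 (mod 7); (6|7)=-1, (1|7)=+1; sign (−1)^1·-1^1·+1^3 = +1.
|Ram(-4652557, -4295217927)| = 6, even; anisotropic at {3, 29, 37, 41, 43, ∞}.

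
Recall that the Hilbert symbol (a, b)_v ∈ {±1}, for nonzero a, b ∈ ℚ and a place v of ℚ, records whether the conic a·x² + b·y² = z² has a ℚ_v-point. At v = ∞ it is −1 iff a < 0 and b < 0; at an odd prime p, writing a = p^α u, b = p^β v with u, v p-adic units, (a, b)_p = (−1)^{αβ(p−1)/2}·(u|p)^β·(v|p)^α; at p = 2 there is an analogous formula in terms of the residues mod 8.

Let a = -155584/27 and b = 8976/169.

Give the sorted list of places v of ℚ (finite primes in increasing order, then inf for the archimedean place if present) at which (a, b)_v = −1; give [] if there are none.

[11, 13]

Mod squares: a ≡ -7293, b ≡ 561. Check v ∈ {∞, 2, 3, 11, 13, 17}.
v=∞: -7293 < 0 and 561 > 0  ⇒  (a,b)_∞ = +1.
v=17: a=17^1·(≡13), b=17^1·(≡16) mod 17; (13|17)=+1, (16|17)=+1; (−1)^{1·1·8}·(+1)^1·(+1)^1 = +1.
v=11: a=11^1·(≡7), b=11^1·(≡6) mod 11; (7|11)=-1, (6|11)=-1; (−1)^{1·1·5}·(-1)^1·(-1)^1 = -1.
v=13: a=13^1·(≡5), b=13^-2·(≡6) mod 13; (5|13)=-1, (6|13)=-1; (−1)^{1·-2·6}·(-1)^-2·(-1)^1 = -1.
v=2: v_2(a)=6, v_2(b)=4; units ≡ 3, 1 (mod 8); ε·ε+αω+βω = 1·0+6·0+4·1 ≡ 0  ⇒  (a,b)_2 = +1.
v=3: a=3^-3·(≡2), b=3^1·(≡1) mod 3; (2|3)=-1, (1|3)=+1; (−1)^{-3·1·1}·(-1)^1·(+1)^-3 = +1.
|Ram(-7293, 561)| = 2, even; anisotropic at {11, 13}.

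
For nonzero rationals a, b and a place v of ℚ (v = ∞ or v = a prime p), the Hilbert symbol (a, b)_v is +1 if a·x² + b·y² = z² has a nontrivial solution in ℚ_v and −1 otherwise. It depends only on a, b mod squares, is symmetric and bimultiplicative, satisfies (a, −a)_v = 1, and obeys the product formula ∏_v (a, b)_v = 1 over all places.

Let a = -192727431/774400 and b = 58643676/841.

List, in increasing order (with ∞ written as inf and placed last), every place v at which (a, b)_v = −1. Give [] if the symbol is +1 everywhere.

Mod squares: a ≡ -39, b ≡ 119. Check v ∈ {∞, 2, 3, 5, 7, 11, 13, 17, 19, 29}.
v=5: a=5^-2·(≡4), b=5^0·(≡1) mod 5; (4|5)=+1, (1|5)=+1; (−1)^{-2·0·2}·(+1)^0·(+1)^-2 = +1.
v=11: a=11^-2·(≡3), b=11^0·(≡5) mod 11; (3|11)=+1, (5|11)=+1; (−1)^{-2·0·5}·(+1)^0·(+1)^-2 = +1.
v=29: a=29^0·(≡19), b=29^-2·(≡21) mod 29; (19|29)=-1, (21|29)=-1; (−1)^{0·-2·14}·(-1)^-2·(-1)^0 = +1.
v=19: a=19^2·(≡14), b=19^0·(≡1) mod 19; (14|19)=-1, (1|19)=+1; (−1)^{2·0·9}·(-1)^0·(+1)^2 = +1.
v=13: a=13^3·(≡9), b=13^2·(≡11) mod 13; (9|13)=+1, (11|13)=-1; (−1)^{3·2·6}·(+1)^2·(-1)^3 = -1.
v=3: a=3^5·(≡2), b=3^6·(≡2) mod 3; (2|3)=-1, (2|3)=-1; (−1)^{5·6·1}·(-1)^6·(-1)^5 = -1.
v=7: a=7^0·(≡5), b=7^1·(≡5) mod 7; (5|7)=-1, (5|7)=-1; (−1)^{0·1·3}·(-1)^1·(-1)^0 = -1.
v=2: v_2(a)=-8, v_2(b)=2; units ≡ 1, 7 (mod 8); ε·ε+αω+βω = 0·1+-8·0+2·0 ≡ 0  ⇒  (a,b)_2 = +1.
v=∞: -39 < 0 and 119 > 0  ⇒  (a,b)_∞ = +1.
v=17: a=17^0·(≡12), b=17^1·(≡7) mod 17; (12|17)=-1, (7|17)=-1; (−1)^{0·1·8}·(-1)^1·(-1)^0 = -1.
(-39, 119 / ℚ) ramifies at {3, 7, 13, 17}: a division algebra.

[3, 7, 13, 17]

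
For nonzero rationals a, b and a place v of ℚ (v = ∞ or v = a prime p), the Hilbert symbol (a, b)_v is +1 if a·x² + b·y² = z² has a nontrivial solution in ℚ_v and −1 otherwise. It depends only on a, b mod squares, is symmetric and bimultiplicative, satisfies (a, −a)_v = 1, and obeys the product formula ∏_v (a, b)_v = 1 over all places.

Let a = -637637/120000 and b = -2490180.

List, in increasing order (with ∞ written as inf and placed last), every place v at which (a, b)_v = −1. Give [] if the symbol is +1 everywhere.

[3, inf]

(a, b) ≡ (-231, -105) mod (ℚ^×)²; places V = {2, 3, 5, 7, 11, 13, ∞}.
(a,b)_7: α=3, u≡4; β=3, v≡6 (mod 7); (4|7)=+1, (6|7)=-1; sign (−1)^1·+1^3·-1^3 = +1.
(a,b)_3: α=-1, u≡1; β=1, v≡1 (mod 3); (1|3)=+1, (1|3)=+1; sign (−1)^1·+1^1·+1^-1 = -1.
(a,b)_11: α=1, u≡3; β=2, v≡1 (mod 11); (3|11)=+1, (1|11)=+1; sign (−1)^0·+1^2·+1^1 = +1.
(a,b)_5: α=-4, u≡4; β=1, v≡4 (mod 5); (4|5)=+1, (4|5)=+1; sign (−1)^0·+1^1·+1^-4 = +1.
(a,b)_13: α=2, u≡1; β=0, v≡9 (mod 13); (1|13)=+1, (9|13)=+1; sign (−1)^0·+1^0·+1^2 = +1.
(a,b)_∞: sgn(-231)=−, sgn(-105)=−, so -1.
(a,b)_2: α=-6, β=2; u≡1, v≡7 (mod 8); ε(u)ε(v)=0·1, αω(v)=-6·0, βω(u)=2·0; sum ≡ 0  ⇒  +1.
(-231, -105 / ℚ) ramifies at {3, ∞}: a division algebra.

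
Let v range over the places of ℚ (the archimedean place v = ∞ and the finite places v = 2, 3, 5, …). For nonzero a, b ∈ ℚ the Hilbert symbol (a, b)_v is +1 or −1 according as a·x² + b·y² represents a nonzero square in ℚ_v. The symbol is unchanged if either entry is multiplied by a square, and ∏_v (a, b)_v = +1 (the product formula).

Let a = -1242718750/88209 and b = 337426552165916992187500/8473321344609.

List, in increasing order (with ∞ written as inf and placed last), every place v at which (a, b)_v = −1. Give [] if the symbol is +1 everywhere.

Mod squares: a ≡ -79534, b ≡ 91. Check v ∈ {∞, 2, 3, 5, 7, 11, 13, 19, 23}.
v=13: a=13^1·(≡2), b=13^3·(≡7) mod 13; (2|13)=-1, (7|13)=-1; (−1)^{1·3·6}·(-1)^3·(-1)^1 = +1.
v=7: a=7^1·(≡3), b=7^7·(≡3) mod 7; (3|7)=-1, (3|7)=-1; (−1)^{1·7·3}·(-1)^7·(-1)^1 = -1.
v=11: a=11^-2·(≡8), b=11^-6·(≡9) mod 11; (8|11)=-1, (9|11)=+1; (−1)^{-2·-6·5}·(-1)^-6·(+1)^-2 = +1.
v=19: a=19^1·(≡10), b=19^2·(≡2) mod 19; (10|19)=-1, (2|19)=-1; (−1)^{1·2·9}·(-1)^2·(-1)^1 = -1.
v=23: a=23^1·(≡7), b=23^2·(≡11) mod 23; (7|23)=-1, (11|23)=-1; (−1)^{1·2·11}·(-1)^2·(-1)^1 = -1.
v=5: a=5^6·(≡4), b=5^12·(≡4) mod 5; (4|5)=+1, (4|5)=+1; (−1)^{6·12·2}·(+1)^12·(+1)^6 = +1.
v=3: a=3^-6·(≡2), b=3^-14·(≡1) mod 3; (2|3)=-1, (1|3)=+1; (−1)^{-6·-14·1}·(-1)^-14·(+1)^-6 = +1.
v=∞: -79534 < 0 and 91 > 0  ⇒  (a,b)_∞ = +1.
v=2: v_2(a)=1, v_2(b)=2; units ≡ 1, 3 (mod 8); ε·ε+αω+βω = 0·1+1·1+2·0 ≡ 1  ⇒  (a,b)_2 = -1.
|Ram(-79534, 91)| = 4, even; anisotropic at {2, 7, 19, 23}.

[2, 7, 19, 23]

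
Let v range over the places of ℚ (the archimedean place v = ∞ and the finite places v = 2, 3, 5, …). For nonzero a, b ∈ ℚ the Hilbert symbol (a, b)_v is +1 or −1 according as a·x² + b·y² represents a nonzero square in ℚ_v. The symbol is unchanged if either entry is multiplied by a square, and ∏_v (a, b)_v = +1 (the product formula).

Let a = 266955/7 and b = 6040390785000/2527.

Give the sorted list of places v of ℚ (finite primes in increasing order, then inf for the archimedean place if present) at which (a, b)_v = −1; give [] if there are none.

Mod squares: a ≡ 1365, b ≡ 102102. Check v ∈ {∞, 2, 3, 5, 7, 11, 13, 17, 19, 37}.
v=13: a=13^1·(≡3), b=13^1·(≡7) mod 13; (3|13)=+1, (7|13)=-1; (−1)^{1·1·6}·(+1)^1·(-1)^1 = -1.
v=17: a=17^0·(≡3), b=17^1·(≡10) mod 17; (3|17)=-1, (10|17)=-1; (−1)^{0·1·8}·(-1)^1·(-1)^0 = -1.
v=2: v_2(a)=0, v_2(b)=3; units ≡ 5, 3 (mod 8); ε·ε+αω+βω = 0·1+0·1+3·1 ≡ 1  ⇒  (a,b)_2 = -1.
v=19: a=19^0·(≡17), b=19^-2·(≡10) mod 19; (17|19)=+1, (10|19)=-1; (−1)^{0·-2·9}·(+1)^-2·(-1)^0 = +1.
v=5: a=5^1·(≡3), b=5^4·(≡3) mod 5; (3|5)=-1, (3|5)=-1; (−1)^{1·4·2}·(-1)^4·(-1)^1 = -1.
v=3: a=3^1·(≡2), b=3^1·(≡2) mod 3; (2|3)=-1, (2|3)=-1; (−1)^{1·1·1}·(-1)^1·(-1)^1 = -1.
v=7: a=7^-1·(≡3), b=7^-1·(≡3) mod 7; (3|7)=-1, (3|7)=-1; (−1)^{-1·-1·3}·(-1)^-1·(-1)^-1 = -1.
v=11: a=11^0·(≡1), b=11^3·(≡3) mod 11; (1|11)=+1, (3|11)=+1; (−1)^{0·3·5}·(+1)^3·(+1)^0 = +1.
v=37: a=37^2·(≡12), b=37^2·(≡35) mod 37; (12|37)=+1, (35|37)=-1; (−1)^{2·2·18}·(+1)^2·(-1)^2 = +1.
v=∞: 1365 > 0 and 102102 > 0  ⇒  (a,b)_∞ = +1.
|Ram(1365, 102102)| = 6, even; anisotropic at {2, 3, 5, 7, 13, 17}.

[2, 3, 5, 7, 13, 17]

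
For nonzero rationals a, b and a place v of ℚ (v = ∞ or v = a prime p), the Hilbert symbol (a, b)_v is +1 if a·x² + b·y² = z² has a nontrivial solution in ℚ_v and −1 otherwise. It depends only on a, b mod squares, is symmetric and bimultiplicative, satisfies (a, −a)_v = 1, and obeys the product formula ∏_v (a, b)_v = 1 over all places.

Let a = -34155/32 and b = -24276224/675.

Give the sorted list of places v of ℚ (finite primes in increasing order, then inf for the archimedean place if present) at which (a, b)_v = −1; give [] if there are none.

(a, b) ≡ (-7590, -284487) mod (ℚ^×)²; places V = {2, 3, 5, 7, 11, 19, 23, 31, ∞}.
(a,b)_11: α=1, u≡3; β=0, v≡7 (mod 11); (3|11)=+1, (7|11)=-1; sign (−1)^0·+1^0·-1^1 = -1.
(a,b)_7: α=0, u≡3; β=1, v≡2 (mod 7); (3|7)=-1, (2|7)=+1; sign (−1)^0·-1^1·+1^0 = -1.
(a,b)_23: α=1, u≡19; β=1, v≡15 (mod 23); (19|23)=-1, (15|23)=-1; sign (−1)^1·-1^1·-1^1 = -1.
(a,b)_19: α=0, u≡2; β=1, v≡13 (mod 19); (2|19)=-1, (13|19)=-1; sign (−1)^0·-1^1·-1^0 = -1.
(a,b)_5: α=1, u≡2; β=-2, v≡3 (mod 5); (2|5)=-1, (3|5)=-1; sign (−1)^0·-1^-2·-1^1 = -1.
(a,b)_∞: sgn(-7590)=−, sgn(-284487)=−, so -1.
(a,b)_2: α=-5, β=8; u≡5, v≡1 (mod 8); ε(u)ε(v)=0·0, αω(v)=-5·0, βω(u)=8·1; sum ≡ 0  ⇒  +1.
(a,b)_3: α=3, u≡2; β=-3, v≡1 (mod 3); (2|3)=-1, (1|3)=+1; sign (−1)^1·-1^-3·+1^3 = +1.
(a,b)_31: α=0, u≡7; β=1, v≡24 (mod 31); (7|31)=+1, (24|31)=-1; sign (−1)^0·+1^1·-1^0 = +1.
Ram(-7590, -284487) = {5, 7, 11, 19, 23, ∞}; no ℚ_5-point on the conic.

[5, 7, 11, 19, 23, inf]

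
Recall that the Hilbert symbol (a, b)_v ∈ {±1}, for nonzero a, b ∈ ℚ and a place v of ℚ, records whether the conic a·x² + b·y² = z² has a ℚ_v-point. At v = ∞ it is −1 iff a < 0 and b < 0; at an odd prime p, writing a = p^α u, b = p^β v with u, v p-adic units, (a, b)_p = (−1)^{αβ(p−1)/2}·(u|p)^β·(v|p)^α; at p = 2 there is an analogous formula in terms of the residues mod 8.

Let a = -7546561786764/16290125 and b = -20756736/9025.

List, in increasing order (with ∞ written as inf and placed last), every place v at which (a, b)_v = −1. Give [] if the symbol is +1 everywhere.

[11, inf]

(a, b) ≡ (-55, -1001) mod (ℚ^×)²; places V = {2, 3, 5, 7, 11, 13, 19, 37, 41, ∞}.
(a,b)_41: α=2, u≡29; β=0, v≡34 (mod 41); (29|41)=-1, (34|41)=-1; sign (−1)^0·-1^0·-1^2 = +1.
(a,b)_5: α=-3, u≡1; β=-2, v≡4 (mod 5); (1|5)=+1, (4|5)=+1; sign (−1)^0·+1^-2·+1^-3 = +1.
(a,b)_11: α=1, u≡10; β=1, v≡6 (mod 11); (10|11)=-1, (6|11)=-1; sign (−1)^1·-1^1·-1^1 = -1.
(a,b)_2: α=2, β=8; u≡1, v≡7 (mod 8); ε(u)ε(v)=0·1, αω(v)=2·0, βω(u)=8·0; sum ≡ 0  ⇒  +1.
(a,b)_37: α=2, u≡35; β=0, v≡23 (mod 37); (35|37)=-1, (23|37)=-1; sign (−1)^0·-1^0·-1^2 = +1.
(a,b)_3: α=2, u≡2; β=4, v≡1 (mod 3); (2|3)=-1, (1|3)=+1; sign (−1)^0·-1^4·+1^2 = +1.
(a,b)_19: α=-4, u≡3; β=-2, v≡7 (mod 19); (3|19)=-1, (7|19)=+1; sign (−1)^0·-1^-2·+1^-4 = +1.
(a,b)_7: α=2, u≡1; β=1, v≡4 (mod 7); (1|7)=+1, (4|7)=+1; sign (−1)^0·+1^1·+1^2 = +1.
(a,b)_13: α=2, u≡4; β=1, v≡9 (mod 13); (4|13)=+1, (9|13)=+1; sign (−1)^0·+1^1·+1^2 = +1.
(a,b)_∞: sgn(-55)=−, sgn(-1001)=−, so -1.
(-55, -1001 / ℚ) ramifies at {11, ∞}: a division algebra.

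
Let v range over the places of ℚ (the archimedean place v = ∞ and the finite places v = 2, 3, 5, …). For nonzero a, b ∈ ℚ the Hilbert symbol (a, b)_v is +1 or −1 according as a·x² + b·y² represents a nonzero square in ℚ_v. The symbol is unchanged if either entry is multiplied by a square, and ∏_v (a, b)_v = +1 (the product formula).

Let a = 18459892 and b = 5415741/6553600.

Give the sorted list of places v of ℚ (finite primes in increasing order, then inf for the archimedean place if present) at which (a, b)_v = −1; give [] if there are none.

[17, 37]

(a, b) ≡ (4614973, 7429) mod (ℚ^×)²; places V = {2, 3, 5, 11, 17, 19, 23, 29, 37, ∞}.
(a,b)_37: α=1, u≡8; β=0, v≡32 (mod 37); (8|37)=-1, (32|37)=-1; sign (−1)^0·-1^0·-1^1 = -1.
(a,b)_2: α=2, β=-18; u≡5, v≡5 (mod 8); ε(u)ε(v)=0·0, αω(v)=2·1, βω(u)=-18·1; sum ≡ 0  ⇒  +1.
(a,b)_23: α=1, u≡19; β=1, v≡13 (mod 23); (19|23)=-1, (13|23)=+1; sign (−1)^1·-1^1·+1^1 = +1.
(a,b)_19: α=0, u≡5; β=1, v≡16 (mod 19); (5|19)=+1, (16|19)=+1; sign (−1)^0·+1^1·+1^0 = +1.
(a,b)_17: α=1, u≡1; β=1, v≡12 (mod 17); (1|17)=+1, (12|17)=-1; sign (−1)^0·+1^1·-1^1 = -1.
(a,b)_5: α=0, u≡2; β=-2, v≡4 (mod 5); (2|5)=-1, (4|5)=+1; sign (−1)^0·-1^-2·+1^0 = +1.
(a,b)_3: α=0, u≡1; β=6, v≡1 (mod 3); (1|3)=+1, (1|3)=+1; sign (−1)^0·+1^6·+1^0 = +1.
(a,b)_∞: sgn(4614973)=+, sgn(7429)=+, so +1.
(a,b)_29: α=1, u≡27; β=0, v≡13 (mod 29); (27|29)=-1, (13|29)=+1; sign (−1)^0·-1^0·+1^1 = +1.
(a,b)_11: α=1, u≡1; β=0, v≡5 (mod 11); (1|11)=+1, (5|11)=+1; sign (−1)^0·+1^0·+1^1 = +1.
Ram(4614973, 7429) = {17, 37}; no ℚ_17-point on the conic.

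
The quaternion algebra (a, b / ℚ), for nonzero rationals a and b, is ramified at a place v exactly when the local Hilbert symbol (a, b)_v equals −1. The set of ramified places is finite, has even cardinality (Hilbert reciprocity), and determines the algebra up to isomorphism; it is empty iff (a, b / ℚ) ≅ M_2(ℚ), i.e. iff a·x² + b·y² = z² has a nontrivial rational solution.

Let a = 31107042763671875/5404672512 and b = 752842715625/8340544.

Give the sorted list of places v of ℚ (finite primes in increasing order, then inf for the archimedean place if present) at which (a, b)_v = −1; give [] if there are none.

[5, 17]

Mod squares: a ≡ 22, b ≡ 6545. Check v ∈ {∞, 2, 3, 5, 7, 11, 13, 17, 19}.
v=13: a=13^2·(≡9), b=13^2·(≡2) mod 13; (9|13)=+1, (2|13)=-1; (−1)^{2·2·6}·(+1)^2·(-1)^2 = +1.
v=19: a=19^-4·(≡12), b=19^-4·(≡1) mod 19; (12|19)=-1, (1|19)=+1; (−1)^{-4·-4·9}·(-1)^-4·(+1)^-4 = +1.
v=2: v_2(a)=-9, v_2(b)=-6; units ≡ 3, 1 (mod 8); ε·ε+αω+βω = 1·0+-9·0+-6·1 ≡ 0  ⇒  (a,b)_2 = +1.
v=7: a=7^2·(≡4), b=7^1·(≡2) mod 7; (4|7)=+1, (2|7)=+1; (−1)^{2·1·3}·(+1)^1·(+1)^2 = +1.
v=∞: 22 > 0 and 6545 > 0  ⇒  (a,b)_∞ = +1.
v=11: a=11^3·(≡2), b=11^3·(≡9) mod 11; (2|11)=-1, (9|11)=+1; (−1)^{3·3·5}·(-1)^3·(+1)^3 = +1.
v=17: a=17^2·(≡7), b=17^1·(≡11) mod 17; (7|17)=-1, (11|17)=-1; (−1)^{2·1·8}·(-1)^1·(-1)^2 = -1.
v=3: a=3^-4·(≡1), b=3^2·(≡2) mod 3; (1|3)=+1, (2|3)=-1; (−1)^{-4·2·1}·(+1)^2·(-1)^-4 = +1.
v=5: a=5^10·(≡2), b=5^5·(≡1) mod 5; (2|5)=-1, (1|5)=+1; (−1)^{10·5·2}·(-1)^5·(+1)^10 = -1.
Ram(22, 6545) = {5, 17}; no ℚ_5-point on the conic.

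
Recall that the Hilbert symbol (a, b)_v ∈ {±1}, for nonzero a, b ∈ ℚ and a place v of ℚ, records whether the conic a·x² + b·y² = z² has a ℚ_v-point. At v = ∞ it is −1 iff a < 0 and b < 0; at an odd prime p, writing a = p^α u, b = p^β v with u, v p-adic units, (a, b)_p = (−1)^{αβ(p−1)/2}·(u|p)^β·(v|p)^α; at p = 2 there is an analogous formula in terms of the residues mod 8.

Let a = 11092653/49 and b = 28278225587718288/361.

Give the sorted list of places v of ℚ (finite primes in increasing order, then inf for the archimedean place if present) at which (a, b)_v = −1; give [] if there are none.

[3, 11]

Mod squares: a ≡ 7293, b ≡ 17. Check v ∈ {∞, 2, 3, 7, 11, 13, 17, 19}.
v=19: a=19^0·(≡17), b=19^-2·(≡16) mod 19; (17|19)=+1, (16|19)=+1; (−1)^{0·-2·9}·(+1)^-2·(+1)^0 = +1.
v=∞: 7293 > 0 and 17 > 0  ⇒  (a,b)_∞ = +1.
v=7: a=7^-2·(≡5), b=7^2·(≡6) mod 7; (5|7)=-1, (6|7)=-1; (−1)^{-2·2·3}·(-1)^2·(-1)^-2 = +1.
v=13: a=13^3·(≡7), b=13^8·(≡12) mod 13; (7|13)=-1, (12|13)=+1; (−1)^{3·8·6}·(-1)^8·(+1)^3 = +1.
v=3: a=3^3·(≡1), b=3^2·(≡2) mod 3; (1|3)=+1, (2|3)=-1; (−1)^{3·2·1}·(+1)^2·(-1)^3 = -1.
v=17: a=17^1·(≡1), b=17^3·(≡13) mod 17; (1|17)=+1, (13|17)=+1; (−1)^{1·3·8}·(+1)^3·(+1)^1 = +1.
v=2: v_2(a)=0, v_2(b)=4; units ≡ 5, 1 (mod 8); ε·ε+αω+βω = 0·0+0·0+4·1 ≡ 0  ⇒  (a,b)_2 = +1.
v=11: a=11^1·(≡4), b=11^0·(≡8) mod 11; (4|11)=+1, (8|11)=-1; (−1)^{1·0·5}·(+1)^0·(-1)^1 = -1.
|Ram(7293, 17)| = 2, even; anisotropic at {3, 11}.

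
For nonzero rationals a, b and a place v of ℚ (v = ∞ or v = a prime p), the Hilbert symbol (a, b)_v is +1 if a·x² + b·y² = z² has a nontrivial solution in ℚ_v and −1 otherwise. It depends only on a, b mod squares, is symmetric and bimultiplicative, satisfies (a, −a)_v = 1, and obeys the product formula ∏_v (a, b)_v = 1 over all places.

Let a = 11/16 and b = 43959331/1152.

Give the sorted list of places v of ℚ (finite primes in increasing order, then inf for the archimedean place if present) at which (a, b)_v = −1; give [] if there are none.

Mod squares: a ≡ 11, b ≡ 243542. Check v ∈ {∞, 2, 3, 11, 13, 17, 19, 29}.
v=∞: 11 > 0 and 243542 > 0  ⇒  (a,b)_∞ = +1.
v=29: a=29^0·(≡17), b=29^1·(≡17) mod 29; (17|29)=-1, (17|29)=-1; (−1)^{0·1·14}·(-1)^1·(-1)^0 = -1.
v=13: a=13^0·(≡8), b=13^1·(≡12) mod 13; (8|13)=-1, (12|13)=+1; (−1)^{0·1·6}·(-1)^1·(+1)^0 = -1.
v=19: a=19^0·(≡9), b=19^3·(≡10) mod 19; (9|19)=+1, (10|19)=-1; (−1)^{0·3·9}·(+1)^3·(-1)^0 = +1.
v=11: a=11^1·(≡9), b=11^0·(≡8) mod 11; (9|11)=+1, (8|11)=-1; (−1)^{1·0·5}·(+1)^0·(-1)^1 = -1.
v=2: v_2(a)=-4, v_2(b)=-7; units ≡ 3, 3 (mod 8); ε·ε+αω+βω = 1·1+-4·1+-7·1 ≡ 0  ⇒  (a,b)_2 = +1.
v=3: a=3^0·(≡2), b=3^-2·(≡2) mod 3; (2|3)=-1, (2|3)=-1; (−1)^{0·-2·1}·(-1)^-2·(-1)^0 = +1.
v=17: a=17^0·(≡6), b=17^1·(≡11) mod 17; (6|17)=-1, (11|17)=-1; (−1)^{0·1·8}·(-1)^1·(-1)^0 = -1.
(11, 243542 / ℚ) ramifies at {11, 13, 17, 29}: a division algebra.

[11, 13, 17, 29]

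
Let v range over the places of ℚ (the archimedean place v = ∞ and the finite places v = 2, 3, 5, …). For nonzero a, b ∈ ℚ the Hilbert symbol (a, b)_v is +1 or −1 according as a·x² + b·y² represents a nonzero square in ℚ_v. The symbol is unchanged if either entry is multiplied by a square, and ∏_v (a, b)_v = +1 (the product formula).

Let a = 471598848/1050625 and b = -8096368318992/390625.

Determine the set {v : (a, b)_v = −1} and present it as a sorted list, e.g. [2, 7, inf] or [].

[2, 7]

(a, b) ≡ (7, -57) mod (ℚ^×)²; places V = {2, 3, 5, 7, 19, 29, 41, ∞}.
(a,b)_29: α=0, u≡5; β=2, v≡20 (mod 29); (5|29)=+1, (20|29)=+1; sign (−1)^0·+1^2·+1^0 = +1.
(a,b)_∞: sgn(7)=+, sgn(-57)=−, so +1.
(a,b)_7: α=1, u≡1; β=0, v≡3 (mod 7); (1|7)=+1, (3|7)=-1; sign (−1)^0·+1^0·-1^1 = -1.
(a,b)_2: α=8, β=4; u≡7, v≡7 (mod 8); ε(u)ε(v)=1·1, αω(v)=8·0, βω(u)=4·0; sum ≡ 1  ⇒  -1.
(a,b)_19: α=2, u≡4; β=5, v≡4 (mod 19); (4|19)=+1, (4|19)=+1; sign (−1)^0·+1^5·+1^2 = +1.
(a,b)_41: α=-2, u≡12; β=0, v≡36 (mod 41); (12|41)=-1, (36|41)=+1; sign (−1)^0·-1^0·+1^-2 = +1.
(a,b)_3: α=6, u≡1; β=5, v≡2 (mod 3); (1|3)=+1, (2|3)=-1; sign (−1)^0·+1^5·-1^6 = +1.
(a,b)_5: α=-4, u≡3; β=-8, v≡3 (mod 5); (3|5)=-1, (3|5)=-1; sign (−1)^0·-1^-8·-1^-4 = +1.
Ram(7, -57) = {2, 7}; no ℚ_2-point on the conic.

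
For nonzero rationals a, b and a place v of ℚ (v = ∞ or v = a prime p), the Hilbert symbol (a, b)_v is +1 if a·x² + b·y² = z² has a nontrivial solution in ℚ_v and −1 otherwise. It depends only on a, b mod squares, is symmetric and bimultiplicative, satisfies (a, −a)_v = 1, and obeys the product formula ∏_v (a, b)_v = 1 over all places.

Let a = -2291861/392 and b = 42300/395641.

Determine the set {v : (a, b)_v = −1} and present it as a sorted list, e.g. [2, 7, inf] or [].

Mod squares: a ≡ -37882, b ≡ 47. Check v ∈ {∞, 2, 3, 5, 7, 11, 13, 17, 31, 37, 47}.
v=37: a=37^0·(≡35), b=37^-2·(≡4) mod 37; (35|37)=-1, (4|37)=+1; (−1)^{0·-2·18}·(-1)^-2·(+1)^0 = +1.
v=2: v_2(a)=-3, v_2(b)=2; units ≡ 3, 7 (mod 8); ε·ε+αω+βω = 1·1+-3·0+2·1 ≡ 1  ⇒  (a,b)_2 = -1.
v=7: a=7^-2·(≡2), b=7^0·(≡6) mod 7; (2|7)=+1, (6|7)=-1; (−1)^{-2·0·3}·(+1)^0·(-1)^-2 = +1.
v=17: a=17^0·(≡11), b=17^-2·(≡8) mod 17; (11|17)=-1, (8|17)=+1; (−1)^{0·-2·8}·(-1)^-2·(+1)^0 = +1.
v=31: a=31^1·(≡25), b=31^0·(≡9) mod 31; (25|31)=+1, (9|31)=+1; (−1)^{1·0·15}·(+1)^0·(+1)^1 = +1.
v=5: a=5^0·(≡2), b=5^2·(≡2) mod 5; (2|5)=-1, (2|5)=-1; (−1)^{0·2·2}·(-1)^2·(-1)^0 = +1.
v=47: a=47^1·(≡22), b=47^1·(≡8) mod 47; (22|47)=-1, (8|47)=+1; (−1)^{1·1·23}·(-1)^1·(+1)^1 = +1.
v=13: a=13^1·(≡11), b=13^0·(≡2) mod 13; (11|13)=-1, (2|13)=-1; (−1)^{1·0·6}·(-1)^0·(-1)^1 = -1.
v=11: a=11^2·(≡8), b=11^0·(≡4) mod 11; (8|11)=-1, (4|11)=+1; (−1)^{2·0·5}·(-1)^0·(+1)^2 = +1.
v=∞: -37882 < 0 and 47 > 0  ⇒  (a,b)_∞ = +1.
v=3: a=3^0·(≡2), b=3^2·(≡2) mod 3; (2|3)=-1, (2|3)=-1; (−1)^{0·2·1}·(-1)^2·(-1)^0 = +1.
|Ram(-37882, 47)| = 2, even; anisotropic at {2, 13}.

[2, 13]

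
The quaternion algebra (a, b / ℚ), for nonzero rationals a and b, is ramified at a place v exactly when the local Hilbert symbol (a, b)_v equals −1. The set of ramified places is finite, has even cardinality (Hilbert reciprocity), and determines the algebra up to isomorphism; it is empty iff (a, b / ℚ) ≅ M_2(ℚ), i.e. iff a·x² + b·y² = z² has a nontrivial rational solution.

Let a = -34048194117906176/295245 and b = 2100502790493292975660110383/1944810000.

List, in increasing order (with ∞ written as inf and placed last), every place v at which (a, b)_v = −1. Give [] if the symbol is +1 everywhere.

(a, b) ≡ (-20995, 143) mod (ℚ^×)²; places V = {2, 3, 5, 7, 11, 13, 17, 19, 29, ∞}.
(a,b)_29: α=2, u≡23; β=4, v≡15 (mod 29); (23|29)=+1, (15|29)=-1; sign (−1)^0·+1^4·-1^2 = +1.
(a,b)_2: α=8, β=-4; u≡5, v≡7 (mod 8); ε(u)ε(v)=0·1, αω(v)=8·0, βω(u)=-4·1; sum ≡ 0  ⇒  +1.
(a,b)_17: α=3, u≡12; β=4, v≡6 (mod 17); (12|17)=-1, (6|17)=-1; sign (−1)^0·-1^4·-1^3 = -1.
(a,b)_11: α=0, u≡9; β=5, v≡6 (mod 11); (9|11)=+1, (6|11)=-1; sign (−1)^0·+1^5·-1^0 = +1.
(a,b)_19: α=5, u≡11; β=8, v≡15 (mod 19); (11|19)=+1, (15|19)=-1; sign (−1)^0·+1^8·-1^5 = -1.
(a,b)_13: α=1, u≡3; β=1, v≡7 (mod 13); (3|13)=+1, (7|13)=-1; sign (−1)^0·+1^1·-1^1 = -1.
(a,b)_∞: sgn(-20995)=−, sgn(143)=+, so +1.
(a,b)_5: α=-1, u≡1; β=-4, v≡3 (mod 5); (1|5)=+1, (3|5)=-1; sign (−1)^0·+1^-4·-1^-1 = -1.
(a,b)_3: α=-10, u≡2; β=-4, v≡2 (mod 3); (2|3)=-1, (2|3)=-1; sign (−1)^0·-1^-4·-1^-10 = +1.
(a,b)_7: α=0, u≡5; β=-4, v≡5 (mod 7); (5|7)=-1, (5|7)=-1; sign (−1)^0·-1^-4·-1^0 = +1.
(-20995, 143 / ℚ) ramifies at {5, 13, 17, 19}: a division algebra.

[5, 13, 17, 19]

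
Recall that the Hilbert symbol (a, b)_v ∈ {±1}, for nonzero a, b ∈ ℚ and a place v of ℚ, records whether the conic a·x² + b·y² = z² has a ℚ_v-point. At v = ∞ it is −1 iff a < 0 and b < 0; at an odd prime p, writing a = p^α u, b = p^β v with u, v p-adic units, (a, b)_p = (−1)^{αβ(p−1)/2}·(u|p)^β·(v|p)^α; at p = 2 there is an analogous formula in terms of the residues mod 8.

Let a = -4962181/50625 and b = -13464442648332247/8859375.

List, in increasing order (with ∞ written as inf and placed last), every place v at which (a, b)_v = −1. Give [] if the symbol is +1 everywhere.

[2, 7, 23, 37, 43, inf]

Mod squares: a ≡ -101269, b ≡ -1075578049. Check v ∈ {∞, 2, 3, 5, 7, 11, 13, 17, 19, 23, 37, 43}.
v=5: a=5^-4·(≡4), b=5^-6·(≡4) mod 5; (4|5)=+1, (4|5)=+1; (−1)^{-4·-6·2}·(+1)^-6·(+1)^-4 = +1.
v=23: a=23^1·(≡8), b=23^3·(≡1) mod 23; (8|23)=+1, (1|23)=+1; (−1)^{1·3·11}·(+1)^3·(+1)^1 = -1.
v=7: a=7^3·(≡2), b=7^-1·(≡4) mod 7; (2|7)=+1, (4|7)=+1; (−1)^{3·-1·3}·(+1)^-1·(+1)^3 = -1.
v=11: a=11^0·(≡6), b=11^2·(≡9) mod 11; (6|11)=-1, (9|11)=+1; (−1)^{0·2·5}·(-1)^2·(+1)^0 = +1.
v=43: a=43^0·(≡29), b=43^1·(≡25) mod 43; (29|43)=-1, (25|43)=+1; (−1)^{0·1·21}·(-1)^1·(+1)^0 = -1.
v=∞: -101269 < 0 and -1075578049 < 0  ⇒  (a,b)_∞ = -1.
v=19: a=19^0·(≡16), b=19^1·(≡12) mod 19; (16|19)=+1, (12|19)=-1; (−1)^{0·1·9}·(+1)^1·(-1)^0 = +1.
v=2: v_2(a)=0, v_2(b)=0; units ≡ 3, 7 (mod 8); ε·ε+αω+βω = 1·1+0·0+0·1 ≡ 1  ⇒  (a,b)_2 = -1.
v=3: a=3^-4·(≡2), b=3^-4·(≡2) mod 3; (2|3)=-1, (2|3)=-1; (−1)^{-4·-4·1}·(-1)^-4·(-1)^-4 = +1.
v=17: a=17^1·(≡3), b=17^1·(≡12) mod 17; (3|17)=-1, (12|17)=-1; (−1)^{1·1·8}·(-1)^1·(-1)^1 = +1.
v=37: a=37^1·(≡26), b=37^3·(≡2) mod 37; (26|37)=+1, (2|37)=-1; (−1)^{1·3·18}·(+1)^3·(-1)^1 = -1.
v=13: a=13^0·(≡12), b=13^1·(≡7) mod 13; (12|13)=+1, (7|13)=-1; (−1)^{0·1·6}·(+1)^1·(-1)^0 = +1.
Ram(-101269, -1075578049) = {2, 7, 23, 37, 43, ∞}; no ℚ_2-point on the conic.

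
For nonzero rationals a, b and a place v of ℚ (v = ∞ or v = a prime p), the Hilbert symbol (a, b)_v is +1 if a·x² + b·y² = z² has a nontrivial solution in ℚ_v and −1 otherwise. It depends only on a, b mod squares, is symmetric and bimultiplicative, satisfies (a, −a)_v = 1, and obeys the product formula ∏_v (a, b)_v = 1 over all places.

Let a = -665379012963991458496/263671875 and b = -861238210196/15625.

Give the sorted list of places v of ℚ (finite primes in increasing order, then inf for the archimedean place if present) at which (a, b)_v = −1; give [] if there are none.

[2, 7, 13, inf]

(a, b) ≡ (-273, -221) mod (ℚ^×)²; places V = {2, 3, 5, 7, 13, 17, ∞}.
(a,b)_2: α=6, β=2; u≡7, v≡3 (mod 8); ε(u)ε(v)=1·1, αω(v)=6·1, βω(u)=2·0; sum ≡ 1  ⇒  -1.
(a,b)_∞: sgn(-273)=−, sgn(-221)=−, so -1.
(a,b)_5: α=-10, u≡2; β=-6, v≡4 (mod 5); (2|5)=-1, (4|5)=+1; sign (−1)^0·-1^-6·+1^-10 = +1.
(a,b)_7: α=13, u≡6; β=8, v≡5 (mod 7); (6|7)=-1, (5|7)=-1; sign (−1)^0·-1^8·-1^13 = -1.
(a,b)_17: α=2, u≡8; β=1, v≡8 (mod 17); (8|17)=+1, (8|17)=+1; sign (−1)^0·+1^1·+1^2 = +1.
(a,b)_13: α=5, u≡5; β=3, v≡9 (mod 13); (5|13)=-1, (9|13)=+1; sign (−1)^0·-1^3·+1^5 = -1.
(a,b)_3: α=-3, u≡2; β=0, v≡1 (mod 3); (2|3)=-1, (1|3)=+1; sign (−1)^0·-1^0·+1^-3 = +1.
(-273, -221 / ℚ) ramifies at {2, 7, 13, ∞}: a division algebra.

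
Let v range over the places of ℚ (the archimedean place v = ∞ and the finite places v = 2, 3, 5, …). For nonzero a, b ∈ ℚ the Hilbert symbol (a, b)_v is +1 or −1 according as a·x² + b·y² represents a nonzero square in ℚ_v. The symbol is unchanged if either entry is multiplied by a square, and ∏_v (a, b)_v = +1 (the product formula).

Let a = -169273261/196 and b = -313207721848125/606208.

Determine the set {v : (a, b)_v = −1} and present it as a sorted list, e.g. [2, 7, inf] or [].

(a, b) ≡ (-468901, -103627121) mod (ℚ^×)²; places V = {2, 3, 5, 7, 13, 17, 19, 23, 29, 37, 47, ∞}.
(a,b)_17: α=0, u≡12; β=1, v≡3 (mod 17); (12|17)=-1, (3|17)=-1; sign (−1)^0·-1^1·-1^0 = -1.
(a,b)_2: α=-2, β=-14; u≡3, v≡7 (mod 8); ε(u)ε(v)=1·1, αω(v)=-2·0, βω(u)=-14·1; sum ≡ 1  ⇒  -1.
(a,b)_7: α=-2, u≡1; β=0, v≡1 (mod 7); (1|7)=+1, (1|7)=+1; sign (−1)^0·+1^0·+1^-2 = +1.
(a,b)_19: α=3, u≡13; β=1, v≡9 (mod 19); (13|19)=-1, (9|19)=+1; sign (−1)^1·-1^1·+1^3 = +1.
(a,b)_∞: sgn(-468901)=−, sgn(-103627121)=−, so -1.
(a,b)_3: α=0, u≡2; β=4, v≡1 (mod 3); (2|3)=-1, (1|3)=+1; sign (−1)^0·-1^4·+1^0 = +1.
(a,b)_23: α=1, u≡11; β=1, v≡6 (mod 23); (11|23)=-1, (6|23)=+1; sign (−1)^1·-1^1·+1^1 = +1.
(a,b)_29: α=1, u≡9; β=1, v≡15 (mod 29); (9|29)=+1, (15|29)=-1; sign (−1)^0·+1^1·-1^1 = -1.
(a,b)_47: α=0, u≡25; β=2, v≡38 (mod 47); (25|47)=+1, (38|47)=-1; sign (−1)^0·+1^2·-1^0 = +1.
(a,b)_37: α=1, u≡29; β=-1, v≡15 (mod 37); (29|37)=-1, (15|37)=-1; sign (−1)^0·-1^-1·-1^1 = +1.
(a,b)_13: α=0, u≡12; β=1, v≡3 (mod 13); (12|13)=+1, (3|13)=+1; sign (−1)^0·+1^1·+1^0 = +1.
(a,b)_5: α=0, u≡4; β=4, v≡1 (mod 5); (4|5)=+1, (1|5)=+1; sign (−1)^0·+1^4·+1^0 = +1.
|Ram(-468901, -103627121)| = 4, even; anisotropic at {2, 17, 29, ∞}.

[2, 17, 29, inf]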